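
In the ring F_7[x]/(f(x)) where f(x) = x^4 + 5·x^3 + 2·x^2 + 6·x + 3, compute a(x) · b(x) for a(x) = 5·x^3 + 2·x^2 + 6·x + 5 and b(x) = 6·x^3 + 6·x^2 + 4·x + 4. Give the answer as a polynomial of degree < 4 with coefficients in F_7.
a · b ≡ x^3 + 6·x (mod f(x))

Multiply as integer polynomials: a · b = 30·x^6 + 42·x^5 + 68·x^4 + 94·x^3 + 62·x^2 + 44·x + 20. Reducing coefficients mod 7: a · b ≡ 2·x^6 + 5·x^4 + 3·x^3 + 6·x^2 + 2·x + 6. Now divide by f(x) = x^4 + 5·x^3 + 2·x^2 + 6·x + 3 in F_7[x], eliminating the leading term at each step:
  leading term 2·x^6: subtract (2·x^2)·f(x) = 2·x^6 + 3·x^5 + 4·x^4 + 5·x^3 + 6·x^2, leaving 4·x^5 + x^4 + 5·x^3 + 2·x + 6 (coefficients mod 7)
  leading term 4·x^5: subtract (4·x)·f(x) = 4·x^5 + 6·x^4 + x^3 + 3·x^2 + 5·x, leaving 2·x^4 + 4·x^3 + 4·x^2 + 4·x + 6 (coefficients mod 7)
  leading term 2·x^4: subtract (2)·f(x) = 2·x^4 + 3·x^3 + 4·x^2 + 5·x + 6, leaving x^3 + 6·x (coefficients mod 7)
The degree is now < 4, so this is the remainder. Hence a · b ≡ x^3 + 6·x in F_7[x]/(f).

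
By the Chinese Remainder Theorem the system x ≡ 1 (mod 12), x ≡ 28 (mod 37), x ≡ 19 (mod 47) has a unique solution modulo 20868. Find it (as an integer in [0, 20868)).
x ≡ 11017 (mod 20868); the representative in [0, 20868) is 11017

The moduli 12, 37, 47 are pairwise coprime, so by the CRT there is a unique solution mod 12·37·47 = 20868.
Solve by successive substitution. Start with x ≡ 1 (mod 12).
  Combine with x ≡ 28 (mod 37): write x = 1 + 12·t and require 1 + 12·t ≡ 28 (mod 37), i.e. 12·t ≡ 28 − 1 ≡ 27 (mod 37). Since 12^(−1) ≡ 34 (mod 37), t ≡ 34·27 ≡ 30 (mod 37). So x ≡ 1 + 12·30 = 361 (mod 444).
  Combine with x ≡ 19 (mod 47): write x = 361 + 444·t and require 361 + 444·t ≡ 19 (mod 47), i.e. 444·t ≡ 19 − 361 ≡ 34 (mod 47). Since 444^(−1) ≡ 9 (mod 47) (444 ≡ 21 (mod 47)), t ≡ 9·34 ≡ 24 (mod 47). So x ≡ 361 + 444·24 = 11017 (mod 20868).
Unique solution in [0, 20868): x = 11017.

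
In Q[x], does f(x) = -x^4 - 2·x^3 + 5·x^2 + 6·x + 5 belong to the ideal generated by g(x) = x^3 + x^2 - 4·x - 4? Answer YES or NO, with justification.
NO

In Q[x] the ideal (g) consists of all multiples of g, so f ∈ (g) iff g | f, i.e. iff the remainder of f on division by g is 0. Divide f by g (g is monic, so eliminate the leading term of the running remainder at each step):
  leading term -x^4: subtract (-x)·g(x) = -x^4 - x^3 + 4·x^2 + 4·x, leaving -x^3 + x^2 + 2·x + 5
  leading term -x^3: subtract (-1)·g(x) = -x^3 - x^2 + 4·x + 4, leaving 2·x^2 - 2·x + 1
The remainder r(x) = 2·x^2 - 2·x + 1 ≠ 0 (and deg r < deg g), so g ∤ f, i.e. f ∉ (g).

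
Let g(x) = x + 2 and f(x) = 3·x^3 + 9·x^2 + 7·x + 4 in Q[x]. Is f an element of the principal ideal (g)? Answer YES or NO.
NO

In Q[x] the ideal (g) consists of all multiples of g, so f ∈ (g) iff g | f, i.e. iff the remainder of f on division by g is 0. Divide f by g (g is monic, so eliminate the leading term of the running remainder at each step):
  leading term 3·x^3: subtract (3·x^2)·g(x) = 3·x^3 + 6·x^2, leaving 3·x^2 + 7·x + 4
  leading term 3·x^2: subtract (3·x)·g(x) = 3·x^2 + 6·x, leaving x + 4
  leading term x: subtract (1)·g(x) = x + 2, leaving 2
The remainder r(x) = 2 ≠ 0 (and deg r < deg g), so g ∤ f, i.e. f ∉ (g).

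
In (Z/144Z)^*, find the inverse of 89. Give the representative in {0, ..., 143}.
89^(−1) ≡ 89 (mod 144)

Apply the extended Euclidean algorithm to (144, 89), tracking rows (r, s, t) with s·144 + t·89 = r. Each division r_prev = q·r_cur + r_new produces the new row as (previous row) − q·(current row):
  row A: (144, 1, 0)   [1·144 + 0·89 = 144]
  row B: (89, 0, 1)   [0·144 + 1·89 = 89]
  144 = 1·89 + 55   → row C = row A − 1·row B = (55, 1, −1)   [check: 1·144 − 1·89 = 55]
  89 = 1·55 + 34   → row D = row B − 1·row C = (34, −1, 2)   [check: −1·144 + 2·89 = 34]
  55 = 1·34 + 21   → row E = row C − 1·row D = (21, 2, −3)   [check: 2·144 − 3·89 = 21]
  34 = 1·21 + 13   → row F = row D − 1·row E = (13, −3, 5)   [check: −3·144 + 5·89 = 13]
  21 = 1·13 + 8   → row G = row E − 1·row F = (8, 5, −8)   [check: 5·144 − 8·89 = 8]
  13 = 1·8 + 5   → row H = row F − 1·row G = (5, −8, 13)   [check: −8·144 + 13·89 = 5]
  8 = 1·5 + 3   → row I = row G − 1·row H = (3, 13, −21)   [check: 13·144 − 21·89 = 3]
  5 = 1·3 + 2   → row J = row H − 1·row I = (2, −21, 34)   [check: −21·144 + 34·89 = 2]
  3 = 1·2 + 1   → row K = row I − 1·row J = (1, 34, −55)   [check: 34·144 − 55·89 = 1]
  2 = 2·1 + 0   → remainder 0, stop. gcd = 1 (last nonzero row K).
The gcd is 1, so 89 is invertible mod 144. The last nonzero row gives 34·144 − 55·89 = 1, so t = −55. So 89^(−1) ≡ −55 ≡ 89 (mod 144). Verify: 89 · 89 = 7921 ≡ 1 (mod 144). ✓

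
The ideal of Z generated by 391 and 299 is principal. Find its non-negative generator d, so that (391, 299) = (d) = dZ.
(391, 299) = (23); d = 23

In the PID Z, (a, b) is generated by gcd(a, b). Compute gcd(391, 299) with the extended Euclidean algorithm, tracking rows (r, s, t) with s·391 + t·299 = r:
  row A: (391, 1, 0)   [1·391 + 0·299 = 391]
  row B: (299, 0, 1)   [0·391 + 1·299 = 299]
  391 = 1·299 + 92   → row C = row A − 1·row B = (92, 1, −1)   [check: 1·391 − 1·299 = 92]
  299 = 3·92 + 23   → row D = row B − 3·row C = (23, −3, 4)   [check: −3·391 + 4·299 = 23]
  92 = 4·23 + 0   → remainder 0, stop. gcd = 23 (last nonzero row D).
So gcd(391, 299) = 23, with Bézout identity −3·391 + 4·299 = 23. Containment (⊇): the Bézout identity exhibits 23 as an element of (391, 299), giving (23) ⊆ (391, 299). Containment (⊆): since 23 | 391 and 23 | 299 (391 = 23·17, 299 = 23·13), every Z-linear combination of 391 and 299 is divisible by 23, so (391, 299) ⊆ (23). Therefore (391, 299) = (23), d = 23.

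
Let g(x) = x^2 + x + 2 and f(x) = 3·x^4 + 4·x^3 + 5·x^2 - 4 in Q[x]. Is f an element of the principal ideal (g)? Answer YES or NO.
YES

In Q[x] the ideal (g) consists of all multiples of g, so f ∈ (g) iff g | f, i.e. iff the remainder of f on division by g is 0. Divide f by g (g is monic, so eliminate the leading term of the running remainder at each step):
  leading term 3·x^4: subtract (3·x^2)·g(x) = 3·x^4 + 3·x^3 + 6·x^2, leaving x^3 - x^2 - 4
  leading term x^3: subtract (x)·g(x) = x^3 + x^2 + 2·x, leaving -2·x^2 - 2·x - 4
  leading term -2·x^2: subtract (-2)·g(x) = -2·x^2 - 2·x - 4, leaving 0
The remainder is 0, so f(x) = g(x) · h(x) with h(x) = 3·x^2 + x - 2. Hence g | f, i.e. f ∈ (g).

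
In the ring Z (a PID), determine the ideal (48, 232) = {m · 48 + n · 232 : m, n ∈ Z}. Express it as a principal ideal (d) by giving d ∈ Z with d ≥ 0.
(48, 232) = (8); d = 8

In the PID Z, (a, b) is generated by gcd(a, b). Compute gcd(232, 48) with the extended Euclidean algorithm, tracking rows (r, s, t) with s·232 + t·48 = r:
  row A: (232, 1, 0)   [1·232 + 0·48 = 232]
  row B: (48, 0, 1)   [0·232 + 1·48 = 48]
  232 = 4·48 + 40   → row C = row A − 4·row B = (40, 1, −4)   [check: 1·232 − 4·48 = 40]
  48 = 1·40 + 8   → row D = row B − 1·row C = (8, −1, 5)   [check: −1·232 + 5·48 = 8]
  40 = 5·8 + 0   → remainder 0, stop. gcd = 8 (last nonzero row D).
So gcd(48, 232) = 8, with Bézout identity −1·232 + 5·48 = 8. Containment (⊇): the Bézout identity exhibits 8 as an element of (48, 232), giving (8) ⊆ (48, 232). Containment (⊆): since 8 | 48 and 8 | 232 (48 = 8·6, 232 = 8·29), every Z-linear combination of 48 and 232 is divisible by 8, so (48, 232) ⊆ (8). Therefore (48, 232) = (8), d = 8.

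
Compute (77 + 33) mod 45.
Reduce the summands first: 77 ≡ 32 (mod 45), so 77 + 33 ≡ 32 + 33 (mod 45). 32 + 33 = 65; 65 = 1·45 + 20, so (77 + 33) mod 45 = 20.

Final answer: 20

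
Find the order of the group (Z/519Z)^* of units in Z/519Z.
(Z/519Z)^* consists of the classes a with gcd(a, 519) = 1, so its order is φ(519). φ is multiplicative, with φ(p^e) = p^e − p^(e−1). Factorise 519 = 3 · 173. Then
  φ(519) = (3 − 1) · (173 − 1) = 2 · 172 = 344.
Thus |(Z/519Z)^*| = 344.

Final answer: |(Z/519Z)^*| = 344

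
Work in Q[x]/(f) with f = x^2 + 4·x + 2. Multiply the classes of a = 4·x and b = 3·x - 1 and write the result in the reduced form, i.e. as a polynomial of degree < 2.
a · b ≡ -52·x - 24 (mod f(x))

First multiply in Q[x] without reducing: a · b = 12·x^2 - 4·x. Now divide by f(x) = x^2 + 4·x + 2, eliminating the leading term at each step:
  leading term 12·x^2: subtract (12)·f(x) = 12·x^2 + 48·x + 24, leaving -52·x - 24
The degree is now < 2, so this is the remainder. Hence a · b ≡ -52·x - 24 in Q[x]/(f).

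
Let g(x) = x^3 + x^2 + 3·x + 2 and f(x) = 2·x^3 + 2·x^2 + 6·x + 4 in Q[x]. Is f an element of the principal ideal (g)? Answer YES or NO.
YES

In Q[x] the ideal (g) consists of all multiples of g, so f ∈ (g) iff g | f, i.e. iff the remainder of f on division by g is 0. Divide f by g (g is monic, so eliminate the leading term of the running remainder at each step):
  leading term 2·x^3: subtract (2)·g(x) = 2·x^3 + 2·x^2 + 6·x + 4, leaving 0
The remainder is 0, so f(x) = g(x) · h(x) with h(x) = 2. Hence g | f, i.e. f ∈ (g).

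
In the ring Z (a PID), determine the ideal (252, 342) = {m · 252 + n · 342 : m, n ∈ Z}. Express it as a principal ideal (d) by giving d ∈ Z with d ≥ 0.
(252, 342) = (18); d = 18

In the PID Z, (a, b) is generated by gcd(a, b). Compute gcd(342, 252) with the extended Euclidean algorithm, tracking rows (r, s, t) with s·342 + t·252 = r:
  row A: (342, 1, 0)   [1·342 + 0·252 = 342]
  row B: (252, 0, 1)   [0·342 + 1·252 = 252]
  342 = 1·252 + 90   → row C = row A − 1·row B = (90, 1, −1)   [check: 1·342 − 1·252 = 90]
  252 = 2·90 + 72   → row D = row B − 2·row C = (72, −2, 3)   [check: −2·342 + 3·252 = 72]
  90 = 1·72 + 18   → row E = row C − 1·row D = (18, 3, −4)   [check: 3·342 − 4·252 = 18]
  72 = 4·18 + 0   → remainder 0, stop. gcd = 18 (last nonzero row E).
So gcd(252, 342) = 18, with Bézout identity 3·342 − 4·252 = 18. Containment (⊇): the Bézout identity exhibits 18 as an element of (252, 342), giving (18) ⊆ (252, 342). Containment (⊆): since 18 | 252 and 18 | 342 (252 = 18·14, 342 = 18·19), every Z-linear combination of 252 and 342 is divisible by 18, so (252, 342) ⊆ (18). Therefore (252, 342) = (18), d = 18.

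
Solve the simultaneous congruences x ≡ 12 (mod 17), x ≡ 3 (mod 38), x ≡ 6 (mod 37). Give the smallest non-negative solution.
The moduli 17, 38, 37 are pairwise coprime, so by the CRT there is a unique solution mod 17·38·37 = 23902.
Solve by successive substitution. Start with x ≡ 12 (mod 17).
  Combine with x ≡ 3 (mod 38): write x = 12 + 17·t and require 12 + 17·t ≡ 3 (mod 38), i.e. 17·t ≡ 3 − 12 ≡ 29 (mod 38). Since 17^(−1) ≡ 9 (mod 38), t ≡ 9·29 ≡ 33 (mod 38). So x ≡ 12 + 17·33 = 573 (mod 646).
  Combine with x ≡ 6 (mod 37): write x = 573 + 646·t and require 573 + 646·t ≡ 6 (mod 37), i.e. 646·t ≡ 6 − 573 ≡ 25 (mod 37). Since 646^(−1) ≡ 24 (mod 37) (646 ≡ 17 (mod 37)), t ≡ 24·25 ≡ 8 (mod 37). So x ≡ 573 + 646·8 = 5741 (mod 23902).
Unique solution in [0, 23902): x = 5741.

Final answer: x ≡ 5741 (mod 23902); the representative in [0, 23902) is 5741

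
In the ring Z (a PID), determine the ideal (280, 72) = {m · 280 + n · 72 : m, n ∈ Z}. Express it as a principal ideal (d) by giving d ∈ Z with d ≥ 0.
In the PID Z, (a, b) is generated by gcd(a, b). Compute gcd(280, 72) with the extended Euclidean algorithm, tracking rows (r, s, t) with s·280 + t·72 = r:
  row A: (280, 1, 0)   [1·280 + 0·72 = 280]
  row B: (72, 0, 1)   [0·280 + 1·72 = 72]
  280 = 3·72 + 64   → row C = row A − 3·row B = (64, 1, −3)   [check: 1·280 − 3·72 = 64]
  72 = 1·64 + 8   → row D = row B − 1·row C = (8, −1, 4)   [check: −1·280 + 4·72 = 8]
  64 = 8·8 + 0   → remainder 0, stop. gcd = 8 (last nonzero row D).
So gcd(280, 72) = 8, with Bézout identity −1·280 + 4·72 = 8. Containment (⊇): the Bézout identity exhibits 8 as an element of (280, 72), giving (8) ⊆ (280, 72). Containment (⊆): since 8 | 280 and 8 | 72 (280 = 8·35, 72 = 8·9), every Z-linear combination of 280 and 72 is divisible by 8, so (280, 72) ⊆ (8). Therefore (280, 72) = (8), d = 8.

Final answer: (280, 72) = (8); d = 8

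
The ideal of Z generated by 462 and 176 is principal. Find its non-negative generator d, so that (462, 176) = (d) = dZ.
(462, 176) = (22); d = 22

In the PID Z, (a, b) is generated by gcd(a, b). Compute gcd(462, 176) with the extended Euclidean algorithm, tracking rows (r, s, t) with s·462 + t·176 = r:
  row A: (462, 1, 0)   [1·462 + 0·176 = 462]
  row B: (176, 0, 1)   [0·462 + 1·176 = 176]
  462 = 2·176 + 110   → row C = row A − 2·row B = (110, 1, −2)   [check: 1·462 − 2·176 = 110]
  176 = 1·110 + 66   → row D = row B − 1·row C = (66, −1, 3)   [check: −1·462 + 3·176 = 66]
  110 = 1·66 + 44   → row E = row C − 1·row D = (44, 2, −5)   [check: 2·462 − 5·176 = 44]
  66 = 1·44 + 22   → row F = row D − 1·row E = (22, −3, 8)   [check: −3·462 + 8·176 = 22]
  44 = 2·22 + 0   → remainder 0, stop. gcd = 22 (last nonzero row F).
So gcd(462, 176) = 22, with Bézout identity −3·462 + 8·176 = 22. Containment (⊇): the Bézout identity exhibits 22 as an element of (462, 176), giving (22) ⊆ (462, 176). Containment (⊆): since 22 | 462 and 22 | 176 (462 = 22·21, 176 = 22·8), every Z-linear combination of 462 and 176 is divisible by 22, so (462, 176) ⊆ (22). Therefore (462, 176) = (22), d = 22.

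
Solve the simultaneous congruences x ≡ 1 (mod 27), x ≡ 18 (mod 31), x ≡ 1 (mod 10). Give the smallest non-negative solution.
The moduli 27, 31, 10 are pairwise coprime, so by the CRT there is a unique solution mod 27·31·10 = 8370.
Solve by successive substitution. Start with x ≡ 1 (mod 27).
  Combine with x ≡ 18 (mod 31): write x = 1 + 27·t and require 1 + 27·t ≡ 18 (mod 31), i.e. 27·t ≡ 18 − 1 ≡ 17 (mod 31). Since 27^(−1) ≡ 23 (mod 31), t ≡ 23·17 ≡ 19 (mod 31). So x ≡ 1 + 27·19 = 514 (mod 837).
  Combine with x ≡ 1 (mod 10): write x = 514 + 837·t and require 514 + 837·t ≡ 1 (mod 10), i.e. 837·t ≡ 1 − 514 ≡ 7 (mod 10). Since 837^(−1) ≡ 3 (mod 10) (837 ≡ 7 (mod 10)), t ≡ 3·7 ≡ 1 (mod 10). So x ≡ 514 + 837·1 = 1351 (mod 8370).
Unique solution in [0, 8370): x = 1351.

Final answer: x ≡ 1351 (mod 8370); the representative in [0, 8370) is 1351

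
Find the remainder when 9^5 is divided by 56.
25

Use repeated squaring. Binary(5) = 101. Walk through the bits of the exponent 5 left-to-right: at each bit after the leading one, square the running value, then multiply by 9 if the bit is 1 (always reducing mod 56):
  bit 1 = 1 (leading): start with 9.
  bit 2 = 0: square 9^2 = 81 ≡ 25 (mod 56).
  bit 3 = 1: square 25^2 = 625 ≡ 9; bit is 1, so multiply 9·9 = 81 ≡ 25 (mod 56).
Final value: 9^5 ≡ 25 (mod 56).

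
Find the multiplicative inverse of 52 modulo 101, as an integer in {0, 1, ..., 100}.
Apply the extended Euclidean algorithm to (101, 52), tracking rows (r, s, t) with s·101 + t·52 = r. Each division r_prev = q·r_cur + r_new produces the new row as (previous row) − q·(current row):
  row A: (101, 1, 0)   [1·101 + 0·52 = 101]
  row B: (52, 0, 1)   [0·101 + 1·52 = 52]
  101 = 1·52 + 49   → row C = row A − 1·row B = (49, 1, −1)   [check: 1·101 − 1·52 = 49]
  52 = 1·49 + 3   → row D = row B − 1·row C = (3, −1, 2)   [check: −1·101 + 2·52 = 3]
  49 = 16·3 + 1   → row E = row C − 16·row D = (1, 17, −33)   [check: 17·101 − 33·52 = 1]
  3 = 3·1 + 0   → remainder 0, stop. gcd = 1 (last nonzero row E).
The gcd is 1, so 52 is invertible mod 101. The last nonzero row gives 17·101 − 33·52 = 1, so t = −33. So 52^(−1) ≡ −33 ≡ 68 (mod 101). Verify: 52 · 68 = 3536 ≡ 1 (mod 101). ✓

Final answer: 52^(−1) ≡ 68 (mod 101)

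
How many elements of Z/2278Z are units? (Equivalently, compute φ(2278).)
Z/2278Z has φ(2278) = 1056 units

An element a ∈ Z/2278Z is a unit iff gcd(a, 2278) = 1, so the number of units is φ(2278). φ is multiplicative, with φ(p^e) = p^e − p^(e−1). Factorise 2278 = 2 · 17 · 67. Then
  φ(2278) = (2 − 1) · (17 − 1) · (67 − 1) = 1 · 16 · 66 = 1056.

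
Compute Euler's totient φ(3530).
φ is multiplicative, with φ(p^e) = p^e − p^(e−1). Factorise 3530 = 2 · 5 · 353. Then
  φ(3530) = (2 − 1) · (5 − 1) · (353 − 1) = 1 · 4 · 352 = 1408.

Final answer: φ(3530) = 1408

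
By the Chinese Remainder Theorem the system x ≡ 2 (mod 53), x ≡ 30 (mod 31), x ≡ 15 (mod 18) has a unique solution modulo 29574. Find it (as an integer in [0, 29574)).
The moduli 53, 31, 18 are pairwise coprime, so by the CRT there is a unique solution mod 53·31·18 = 29574.
Solve by successive substitution. Start with x ≡ 2 (mod 53).
  Combine with x ≡ 30 (mod 31): write x = 2 + 53·t and require 2 + 53·t ≡ 30 (mod 31), i.e. 53·t ≡ 30 − 2 ≡ 28 (mod 31). Since 53^(−1) ≡ 24 (mod 31) (53 ≡ 22 (mod 31)), t ≡ 24·28 ≡ 21 (mod 31). So x ≡ 2 + 53·21 = 1115 (mod 1643).
  Combine with x ≡ 15 (mod 18): write x = 1115 + 1643·t and require 1115 + 1643·t ≡ 15 (mod 18), i.e. 1643·t ≡ 15 − 1115 ≡ 16 (mod 18). Since 1643^(−1) ≡ 11 (mod 18) (1643 ≡ 5 (mod 18)), t ≡ 11·16 ≡ 14 (mod 18). So x ≡ 1115 + 1643·14 = 24117 (mod 29574).
Unique solution in [0, 29574): x = 24117.

Final answer: x ≡ 24117 (mod 29574); the representative in [0, 29574) is 24117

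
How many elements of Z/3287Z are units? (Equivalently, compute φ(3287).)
Z/3287Z has φ(3287) = 3096 units

An element a ∈ Z/3287Z is a unit iff gcd(a, 3287) = 1, so the number of units is φ(3287). φ is multiplicative, with φ(p^e) = p^e − p^(e−1). Factorise 3287 = 19 · 173. Then
  φ(3287) = (19 − 1) · (173 − 1) = 18 · 172 = 3096.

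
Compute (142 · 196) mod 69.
25

Reduce the factors first: 142 ≡ 4, 196 ≡ 58 (mod 69), so 142 · 196 ≡ 4 · 58 (mod 69). 4 · 58 = 232. Dividing by 69: 232 = 3·69 + 25. So (142 · 196) mod 69 = 25.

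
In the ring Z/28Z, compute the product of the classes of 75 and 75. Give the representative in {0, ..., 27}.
25

Reduce the factors first: 75 ≡ 19, 75 ≡ 19 (mod 28), so 75 · 75 ≡ 19 · 19 (mod 28). 19 · 19 = 361. Dividing by 28: 361 = 12·28 + 25. So (75 · 75) mod 28 = 25.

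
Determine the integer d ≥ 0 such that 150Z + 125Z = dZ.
In the PID Z, (a, b) is generated by gcd(a, b). Compute gcd(150, 125) with the extended Euclidean algorithm, tracking rows (r, s, t) with s·150 + t·125 = r:
  row A: (150, 1, 0)   [1·150 + 0·125 = 150]
  row B: (125, 0, 1)   [0·150 + 1·125 = 125]
  150 = 1·125 + 25   → row C = row A − 1·row B = (25, 1, −1)   [check: 1·150 − 1·125 = 25]
  125 = 5·25 + 0   → remainder 0, stop. gcd = 25 (last nonzero row C).
So gcd(150, 125) = 25, with Bézout identity 1·150 − 1·125 = 25. Containment (⊇): the Bézout identity exhibits 25 as an element of (150, 125), giving (25) ⊆ (150, 125). Containment (⊆): since 25 | 150 and 25 | 125 (150 = 25·6, 125 = 25·5), every Z-linear combination of 150 and 125 is divisible by 25, so (150, 125) ⊆ (25). Therefore (150, 125) = (25), d = 25.

Final answer: (150, 125) = (25); d = 25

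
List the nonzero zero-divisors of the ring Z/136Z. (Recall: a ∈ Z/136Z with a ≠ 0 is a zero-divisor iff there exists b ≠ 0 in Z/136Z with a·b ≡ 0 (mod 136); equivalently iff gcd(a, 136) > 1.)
An element a ∈ Z/136Z (with a ≠ 0) is a zero-divisor iff gcd(a, 136) > 1 (because a is a unit precisely when gcd(a, n) = 1, and in Z/nZ every nonzero, non-unit element is a zero-divisor). Scan a = 1, ..., 135 and keep those with gcd(a, 136) > 1:
  gcd(2, 136) = 2, gcd(4, 136) = 4, gcd(6, 136) = 2, gcd(8, 136) = 8, gcd(10, 136) = 2, gcd(12, 136) = 4, gcd(14, 136) = 2, gcd(16, 136) = 8, gcd(17, 136) = 17, gcd(18, 136) = 2, gcd(20, 136) = 4, gcd(22, 136) = 2, gcd(24, 136) = 8, gcd(26, 136) = 2, gcd(28, 136) = 4, gcd(30, 136) = 2, gcd(32, 136) = 8, gcd(34, 136) = 34, gcd(36, 136) = 4, gcd(38, 136) = 2, gcd(40, 136) = 8, gcd(42, 136) = 2, gcd(44, 136) = 4, gcd(46, 136) = 2, gcd(48, 136) = 8, gcd(50, 136) = 2, gcd(51, 136) = 17, gcd(52, 136) = 4, gcd(54, 136) = 2, gcd(56, 136) = 8, gcd(58, 136) = 2, gcd(60, 136) = 4, gcd(62, 136) = 2, gcd(64, 136) = 8, gcd(66, 136) = 2, gcd(68, 136) = 68, gcd(70, 136) = 2, gcd(72, 136) = 8, gcd(74, 136) = 2, gcd(76, 136) = 4, gcd(78, 136) = 2, gcd(80, 136) = 8, gcd(82, 136) = 2, gcd(84, 136) = 4, gcd(85, 136) = 17, gcd(86, 136) = 2, gcd(88, 136) = 8, gcd(90, 136) = 2, gcd(92, 136) = 4, gcd(94, 136) = 2, gcd(96, 136) = 8, gcd(98, 136) = 2, gcd(100, 136) = 4, gcd(102, 136) = 34, gcd(104, 136) = 8, gcd(106, 136) = 2, gcd(108, 136) = 4, gcd(110, 136) = 2, gcd(112, 136) = 8, gcd(114, 136) = 2, gcd(116, 136) = 4, gcd(118, 136) = 2, gcd(119, 136) = 17, gcd(120, 136) = 8, gcd(122, 136) = 2, gcd(124, 136) = 4, gcd(126, 136) = 2, gcd(128, 136) = 8, gcd(130, 136) = 2, gcd(132, 136) = 4, gcd(134, 136) = 2.
All other a ∈ {1, ..., 135} have gcd(a, 136) = 1 and are units. So the nonzero zero-divisors are exactly the 71 values of a appearing in this scan.

Final answer: nonzero zero-divisors of Z/136Z = {2, 4, 6, 8, 10, 12, 14, 16, 17, 18, 20, 22, 24, 26, 28, 30, 32, 34, 36, 38, 40, 42, 44, 46, 48, 50, 51, 52, 54, 56, 58, 60, 62, 64, 66, 68, 70, 72, 74, 76, 78, 80, 82, 84, 85, 86, 88, 90, 92, 94, 96, 98, 100, 102, 104, 106, 108, 110, 112, 114, 116, 118, 119, 120, 122, 124, 126, 128, 130, 132, 134}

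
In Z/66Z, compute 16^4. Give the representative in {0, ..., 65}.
64

Use repeated squaring. Binary(4) = 100. Walk through the bits of the exponent 4 left-to-right: at each bit after the leading one, square the running value, then multiply by 16 if the bit is 1 (always reducing mod 66):
  bit 1 = 1 (leading): start with 16.
  bit 2 = 0: square 16^2 = 256 ≡ 58 (mod 66).
  bit 3 = 0: square 58^2 = 3364 ≡ 64 (mod 66).
Final value: 16^4 ≡ 64 (mod 66).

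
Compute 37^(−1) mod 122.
37^(−1) ≡ 33 (mod 122)

Apply the extended Euclidean algorithm to (122, 37), tracking rows (r, s, t) with s·122 + t·37 = r. Each division r_prev = q·r_cur + r_new produces the new row as (previous row) − q·(current row):
  row A: (122, 1, 0)   [1·122 + 0·37 = 122]
  row B: (37, 0, 1)   [0·122 + 1·37 = 37]
  122 = 3·37 + 11   → row C = row A − 3·row B = (11, 1, −3)   [check: 1·122 − 3·37 = 11]
  37 = 3·11 + 4   → row D = row B − 3·row C = (4, −3, 10)   [check: −3·122 + 10·37 = 4]
  11 = 2·4 + 3   → row E = row C − 2·row D = (3, 7, −23)   [check: 7·122 − 23·37 = 3]
  4 = 1·3 + 1   → row F = row D − 1·row E = (1, −10, 33)   [check: −10·122 + 33·37 = 1]
  3 = 3·1 + 0   → remainder 0, stop. gcd = 1 (last nonzero row F).
The gcd is 1, so 37 is invertible mod 122. The last nonzero row gives −10·122 + 33·37 = 1, so t = 33. So 37^(−1) ≡ 33 (mod 122). Verify: 37 · 33 = 1221 ≡ 1 (mod 122). ✓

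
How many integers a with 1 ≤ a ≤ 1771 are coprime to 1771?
The number of a ∈ {1, ..., 1771} with gcd(a, 1771) = 1 is by definition Euler's totient φ(1771). φ is multiplicative, with φ(p^e) = p^e − p^(e−1). Factorise 1771 = 7 · 11 · 23. Then
  φ(1771) = (7 − 1) · (11 − 1) · (23 − 1) = 6 · 10 · 22 = 1320.
So there are 1320 such integers.

Final answer: 1320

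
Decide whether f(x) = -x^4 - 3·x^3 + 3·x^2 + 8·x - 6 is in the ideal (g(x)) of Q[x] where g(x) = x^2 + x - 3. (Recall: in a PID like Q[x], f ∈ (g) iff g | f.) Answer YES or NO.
In Q[x] the ideal (g) consists of all multiples of g, so f ∈ (g) iff g | f, i.e. iff the remainder of f on division by g is 0. Divide f by g (g is monic, so eliminate the leading term of the running remainder at each step):
  leading term -x^4: subtract (-x^2)·g(x) = -x^4 - x^3 + 3·x^2, leaving -2·x^3 + 8·x - 6
  leading term -2·x^3: subtract (-2·x)·g(x) = -2·x^3 - 2·x^2 + 6·x, leaving 2·x^2 + 2·x - 6
  leading term 2·x^2: subtract (2)·g(x) = 2·x^2 + 2·x - 6, leaving 0
The remainder is 0, so f(x) = g(x) · h(x) with h(x) = -x^2 - 2·x + 2. Hence g | f, i.e. f ∈ (g).

Final answer: YES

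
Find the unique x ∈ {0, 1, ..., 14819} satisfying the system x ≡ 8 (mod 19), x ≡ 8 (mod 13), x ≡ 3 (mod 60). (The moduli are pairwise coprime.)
x ≡ 6183 (mod 14820); the representative in [0, 14820) is 6183

The moduli 19, 13, 60 are pairwise coprime, so by the CRT there is a unique solution mod 19·13·60 = 14820.
Solve by successive substitution. Start with x ≡ 8 (mod 19).
  Combine with x ≡ 8 (mod 13): write x = 8 + 19·t and require 8 + 19·t ≡ 8 (mod 13), i.e. 19·t ≡ 8 − 8 ≡ 0 (mod 13). Since 19^(−1) ≡ 11 (mod 13) (19 ≡ 6 (mod 13)), t ≡ 11·0 ≡ 0 (mod 13). So x ≡ 8 + 19·0 = 8 (mod 247).
  Combine with x ≡ 3 (mod 60): write x = 8 + 247·t and require 8 + 247·t ≡ 3 (mod 60), i.e. 247·t ≡ 3 − 8 ≡ 55 (mod 60). Since 247^(−1) ≡ 43 (mod 60) (247 ≡ 7 (mod 60)), t ≡ 43·55 ≡ 25 (mod 60). So x ≡ 8 + 247·25 = 6183 (mod 14820).
Unique solution in [0, 14820): x = 6183.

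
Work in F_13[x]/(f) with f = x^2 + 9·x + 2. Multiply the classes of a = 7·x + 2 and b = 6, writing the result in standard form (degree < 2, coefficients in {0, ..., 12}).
Multiply as integer polynomials: a · b = 42·x + 12. Reducing coefficients mod 13: a · b ≡ 3·x + 12. This already has degree < 2, so no reduction by f is needed. Hence a · b ≡ 3·x + 12 in F_13[x]/(f).

Final answer: a · b ≡ 3·x + 12 (mod f(x))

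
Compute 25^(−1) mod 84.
Apply the extended Euclidean algorithm to (84, 25), tracking rows (r, s, t) with s·84 + t·25 = r. Each division r_prev = q·r_cur + r_new produces the new row as (previous row) − q·(current row):
  row A: (84, 1, 0)   [1·84 + 0·25 = 84]
  row B: (25, 0, 1)   [0·84 + 1·25 = 25]
  84 = 3·25 + 9   → row C = row A − 3·row B = (9, 1, −3)   [check: 1·84 − 3·25 = 9]
  25 = 2·9 + 7   → row D = row B − 2·row C = (7, −2, 7)   [check: −2·84 + 7·25 = 7]
  9 = 1·7 + 2   → row E = row C − 1·row D = (2, 3, −10)   [check: 3·84 − 10·25 = 2]
  7 = 3·2 + 1   → row F = row D − 3·row E = (1, −11, 37)   [check: −11·84 + 37·25 = 1]
  2 = 2·1 + 0   → remainder 0, stop. gcd = 1 (last nonzero row F).
The gcd is 1, so 25 is invertible mod 84. The last nonzero row gives −11·84 + 37·25 = 1, so t = 37. So 25^(−1) ≡ 37 (mod 84). Verify: 25 · 37 = 925 ≡ 1 (mod 84). ✓

Final answer: 25^(−1) ≡ 37 (mod 84)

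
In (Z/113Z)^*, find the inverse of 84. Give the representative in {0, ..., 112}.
Apply the extended Euclidean algorithm to (113, 84), tracking rows (r, s, t) with s·113 + t·84 = r. Each division r_prev = q·r_cur + r_new produces the new row as (previous row) − q·(current row):
  row A: (113, 1, 0)   [1·113 + 0·84 = 113]
  row B: (84, 0, 1)   [0·113 + 1·84 = 84]
  113 = 1·84 + 29   → row C = row A − 1·row B = (29, 1, −1)   [check: 1·113 − 1·84 = 29]
  84 = 2·29 + 26   → row D = row B − 2·row C = (26, −2, 3)   [check: −2·113 + 3·84 = 26]
  29 = 1·26 + 3   → row E = row C − 1·row D = (3, 3, −4)   [check: 3·113 − 4·84 = 3]
  26 = 8·3 + 2   → row F = row D − 8·row E = (2, −26, 35)   [check: −26·113 + 35·84 = 2]
  3 = 1·2 + 1   → row G = row E − 1·row F = (1, 29, −39)   [check: 29·113 − 39·84 = 1]
  2 = 2·1 + 0   → remainder 0, stop. gcd = 1 (last nonzero row G).
The gcd is 1, so 84 is invertible mod 113. The last nonzero row gives 29·113 − 39·84 = 1, so t = −39. So 84^(−1) ≡ −39 ≡ 74 (mod 113). Verify: 84 · 74 = 6216 ≡ 1 (mod 113). ✓

Final answer: 84^(−1) ≡ 74 (mod 113)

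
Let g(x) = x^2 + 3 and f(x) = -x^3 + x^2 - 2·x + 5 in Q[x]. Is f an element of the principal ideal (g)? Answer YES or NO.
NO

In Q[x] the ideal (g) consists of all multiples of g, so f ∈ (g) iff g | f, i.e. iff the remainder of f on division by g is 0. Divide f by g (g is monic, so eliminate the leading term of the running remainder at each step):
  leading term -x^3: subtract (-x)·g(x) = -x^3 - 3·x, leaving x^2 + x + 5
  leading term x^2: subtract (1)·g(x) = x^2 + 3, leaving x + 2
The remainder r(x) = x + 2 ≠ 0 (and deg r < deg g), so g ∤ f, i.e. f ∉ (g).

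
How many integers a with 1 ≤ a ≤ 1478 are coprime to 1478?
The number of a ∈ {1, ..., 1478} with gcd(a, 1478) = 1 is by definition Euler's totient φ(1478). φ is multiplicative, with φ(p^e) = p^e − p^(e−1). Factorise 1478 = 2 · 739. Then
  φ(1478) = (2 − 1) · (739 − 1) = 1 · 738 = 738.
So there are 738 such integers.

Final answer: 738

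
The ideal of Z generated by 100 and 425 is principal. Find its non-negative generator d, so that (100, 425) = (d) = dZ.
In the PID Z, (a, b) is generated by gcd(a, b). Compute gcd(425, 100) with the extended Euclidean algorithm, tracking rows (r, s, t) with s·425 + t·100 = r:
  row A: (425, 1, 0)   [1·425 + 0·100 = 425]
  row B: (100, 0, 1)   [0·425 + 1·100 = 100]
  425 = 4·100 + 25   → row C = row A − 4·row B = (25, 1, −4)   [check: 1·425 − 4·100 = 25]
  100 = 4·25 + 0   → remainder 0, stop. gcd = 25 (last nonzero row C).
So gcd(100, 425) = 25, with Bézout identity 1·425 − 4·100 = 25. Containment (⊇): the Bézout identity exhibits 25 as an element of (100, 425), giving (25) ⊆ (100, 425). Containment (⊆): since 25 | 100 and 25 | 425 (100 = 25·4, 425 = 25·17), every Z-linear combination of 100 and 425 is divisible by 25, so (100, 425) ⊆ (25). Therefore (100, 425) = (25), d = 25.

Final answer: (100, 425) = (25); d = 25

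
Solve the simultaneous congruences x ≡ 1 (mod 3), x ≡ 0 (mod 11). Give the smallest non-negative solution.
x ≡ 22 (mod 33); the representative in [0, 33) is 22

The moduli 3, 11 are pairwise coprime, so by the CRT there is a unique solution mod 3·11 = 33.
Solve by successive substitution. Start with x ≡ 1 (mod 3).
  Combine with x ≡ 0 (mod 11): write x = 1 + 3·t and require 1 + 3·t ≡ 0 (mod 11), i.e. 3·t ≡ 0 − 1 ≡ 10 (mod 11). Since 3^(−1) ≡ 4 (mod 11), t ≡ 4·10 ≡ 7 (mod 11). So x ≡ 1 + 3·7 = 22 (mod 33).
Unique solution in [0, 33): x = 22.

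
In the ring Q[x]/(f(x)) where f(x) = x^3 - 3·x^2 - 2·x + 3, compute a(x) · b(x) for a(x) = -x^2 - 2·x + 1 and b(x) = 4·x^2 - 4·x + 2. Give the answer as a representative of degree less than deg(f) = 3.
First multiply in Q[x] without reducing: a · b = -4·x^4 - 4·x^3 + 10·x^2 - 8·x + 2. Now divide by f(x) = x^3 - 3·x^2 - 2·x + 3, eliminating the leading term at each step:
  leading term -4·x^4: subtract (-4·x)·f(x) = -4·x^4 + 12·x^3 + 8·x^2 - 12·x, leaving -16·x^3 + 2·x^2 + 4·x + 2
  leading term -16·x^3: subtract (-16)·f(x) = -16·x^3 + 48·x^2 + 32·x - 48, leaving -46·x^2 - 28·x + 50
The degree is now < 3, so this is the remainder. Hence a · b ≡ -46·x^2 - 28·x + 50 in Q[x]/(f).

Final answer: a · b ≡ -46·x^2 - 28·x + 50 (mod f(x))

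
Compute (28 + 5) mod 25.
8

Reduce the summands first: 28 ≡ 3 (mod 25), so 28 + 5 ≡ 3 + 5 (mod 25). 3 + 5 = 8; 8 = 0·25 + 8, so (28 + 5) mod 25 = 8.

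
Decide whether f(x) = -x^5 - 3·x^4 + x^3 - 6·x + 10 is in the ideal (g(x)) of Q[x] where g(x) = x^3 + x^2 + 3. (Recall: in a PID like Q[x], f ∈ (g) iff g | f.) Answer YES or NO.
NO

In Q[x] the ideal (g) consists of all multiples of g, so f ∈ (g) iff g | f, i.e. iff the remainder of f on division by g is 0. Divide f by g (g is monic, so eliminate the leading term of the running remainder at each step):
  leading term -x^5: subtract (-x^2)·g(x) = -x^5 - x^4 - 3·x^2, leaving -2·x^4 + x^3 + 3·x^2 - 6·x + 10
  leading term -2·x^4: subtract (-2·x)·g(x) = -2·x^4 - 2·x^3 - 6·x, leaving 3·x^3 + 3·x^2 + 10
  leading term 3·x^3: subtract (3)·g(x) = 3·x^3 + 3·x^2 + 9, leaving 1
The remainder r(x) = 1 ≠ 0 (and deg r < deg g), so g ∤ f, i.e. f ∉ (g).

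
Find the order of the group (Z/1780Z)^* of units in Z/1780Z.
(Z/1780Z)^* consists of the classes a with gcd(a, 1780) = 1, so its order is φ(1780). φ is multiplicative, with φ(p^e) = p^e − p^(e−1). Factorise 1780 = 2^2 · 5 · 89. Then
  φ(1780) = (2^2 − 2^1) · (5 − 1) · (89 − 1) = 2 · 4 · 88 = 704.
Thus |(Z/1780Z)^*| = 704.

Final answer: |(Z/1780Z)^*| = 704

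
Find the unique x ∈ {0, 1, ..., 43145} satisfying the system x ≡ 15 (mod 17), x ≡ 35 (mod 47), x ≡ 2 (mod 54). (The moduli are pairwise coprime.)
The moduli 17, 47, 54 are pairwise coprime, so by the CRT there is a unique solution mod 17·47·54 = 43146.
Solve by successive substitution. Start with x ≡ 15 (mod 17).
  Combine with x ≡ 35 (mod 47): write x = 15 + 17·t and require 15 + 17·t ≡ 35 (mod 47), i.e. 17·t ≡ 35 − 15 ≡ 20 (mod 47). Since 17^(−1) ≡ 36 (mod 47), t ≡ 36·20 ≡ 15 (mod 47). So x ≡ 15 + 17·15 = 270 (mod 799).
  Combine with x ≡ 2 (mod 54): write x = 270 + 799·t and require 270 + 799·t ≡ 2 (mod 54), i.e. 799·t ≡ 2 − 270 ≡ 2 (mod 54). Since 799^(−1) ≡ 49 (mod 54) (799 ≡ 43 (mod 54)), t ≡ 49·2 ≡ 44 (mod 54). So x ≡ 270 + 799·44 = 35426 (mod 43146).
Unique solution in [0, 43146): x = 35426.

Final answer: x ≡ 35426 (mod 43146); the representative in [0, 43146) is 35426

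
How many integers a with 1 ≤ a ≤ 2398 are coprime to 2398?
1080

The number of a ∈ {1, ..., 2398} with gcd(a, 2398) = 1 is by definition Euler's totient φ(2398). φ is multiplicative, with φ(p^e) = p^e − p^(e−1). Factorise 2398 = 2 · 11 · 109. Then
  φ(2398) = (2 − 1) · (11 − 1) · (109 − 1) = 1 · 10 · 108 = 1080.
So there are 1080 such integers.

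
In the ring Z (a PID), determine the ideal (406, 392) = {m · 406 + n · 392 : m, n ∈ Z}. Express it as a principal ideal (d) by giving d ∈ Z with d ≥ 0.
(406, 392) = (14); d = 14

In the PID Z, (a, b) is generated by gcd(a, b). Compute gcd(406, 392) with the extended Euclidean algorithm, tracking rows (r, s, t) with s·406 + t·392 = r:
  row A: (406, 1, 0)   [1·406 + 0·392 = 406]
  row B: (392, 0, 1)   [0·406 + 1·392 = 392]
  406 = 1·392 + 14   → row C = row A − 1·row B = (14, 1, −1)   [check: 1·406 − 1·392 = 14]
  392 = 28·14 + 0   → remainder 0, stop. gcd = 14 (last nonzero row C).
So gcd(406, 392) = 14, with Bézout identity 1·406 − 1·392 = 14. Containment (⊇): the Bézout identity exhibits 14 as an element of (406, 392), giving (14) ⊆ (406, 392). Containment (⊆): since 14 | 406 and 14 | 392 (406 = 14·29, 392 = 14·28), every Z-linear combination of 406 and 392 is divisible by 14, so (406, 392) ⊆ (14). Therefore (406, 392) = (14), d = 14.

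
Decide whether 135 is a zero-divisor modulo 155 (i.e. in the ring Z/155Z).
YES

gcd(135, 155) = 5 > 1, so 135 is not a unit in Z/155Z. In Z/nZ every nonzero non-unit is a zero-divisor: explicitly, take b = 155/gcd = 31 ≠ 0 (mod 155); then 135·31 = 4185 = 27·155, i.e. 135·31 ≡ 0 (mod 155). So 135 is a zero-divisor.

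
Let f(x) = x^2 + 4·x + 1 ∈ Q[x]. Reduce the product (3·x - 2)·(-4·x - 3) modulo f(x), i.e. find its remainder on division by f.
a · b ≡ 47·x + 18 (mod f(x))

First multiply in Q[x] without reducing: a · b = -12·x^2 - x + 6. Now divide by f(x) = x^2 + 4·x + 1, eliminating the leading term at each step:
  leading term -12·x^2: subtract (-12)·f(x) = -12·x^2 - 48·x - 12, leaving 47·x + 18
The degree is now < 2, so this is the remainder. Hence a · b ≡ 47·x + 18 in Q[x]/(f).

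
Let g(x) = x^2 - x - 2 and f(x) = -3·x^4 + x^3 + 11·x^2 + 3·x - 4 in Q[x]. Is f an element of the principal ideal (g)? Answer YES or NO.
In Q[x] the ideal (g) consists of all multiples of g, so f ∈ (g) iff g | f, i.e. iff the remainder of f on division by g is 0. Divide f by g (g is monic, so eliminate the leading term of the running remainder at each step):
  leading term -3·x^4: subtract (-3·x^2)·g(x) = -3·x^4 + 3·x^3 + 6·x^2, leaving -2·x^3 + 5·x^2 + 3·x - 4
  leading term -2·x^3: subtract (-2·x)·g(x) = -2·x^3 + 2·x^2 + 4·x, leaving 3·x^2 - x - 4
  leading term 3·x^2: subtract (3)·g(x) = 3·x^2 - 3·x - 6, leaving 2·x + 2
The remainder r(x) = 2·x + 2 ≠ 0 (and deg r < deg g), so g ∤ f, i.e. f ∉ (g).

Final answer: NO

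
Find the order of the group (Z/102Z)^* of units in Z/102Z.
|(Z/102Z)^*| = 32

(Z/102Z)^* consists of the classes a with gcd(a, 102) = 1, so its order is φ(102). φ is multiplicative, with φ(p^e) = p^e − p^(e−1). Factorise 102 = 2 · 3 · 17. Then
  φ(102) = (2 − 1) · (3 − 1) · (17 − 1) = 1 · 2 · 16 = 32.
Thus |(Z/102Z)^*| = 32.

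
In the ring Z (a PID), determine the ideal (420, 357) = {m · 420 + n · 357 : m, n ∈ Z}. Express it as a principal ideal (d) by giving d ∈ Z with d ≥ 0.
In the PID Z, (a, b) is generated by gcd(a, b). Compute gcd(420, 357) with the extended Euclidean algorithm, tracking rows (r, s, t) with s·420 + t·357 = r:
  row A: (420, 1, 0)   [1·420 + 0·357 = 420]
  row B: (357, 0, 1)   [0·420 + 1·357 = 357]
  420 = 1·357 + 63   → row C = row A − 1·row B = (63, 1, −1)   [check: 1·420 − 1·357 = 63]
  357 = 5·63 + 42   → row D = row B − 5·row C = (42, −5, 6)   [check: −5·420 + 6·357 = 42]
  63 = 1·42 + 21   → row E = row C − 1·row D = (21, 6, −7)   [check: 6·420 − 7·357 = 21]
  42 = 2·21 + 0   → remainder 0, stop. gcd = 21 (last nonzero row E).
So gcd(420, 357) = 21, with Bézout identity 6·420 − 7·357 = 21. Containment (⊇): the Bézout identity exhibits 21 as an element of (420, 357), giving (21) ⊆ (420, 357). Containment (⊆): since 21 | 420 and 21 | 357 (420 = 21·20, 357 = 21·17), every Z-linear combination of 420 and 357 is divisible by 21, so (420, 357) ⊆ (21). Therefore (420, 357) = (21), d = 21.

Final answer: (420, 357) = (21); d = 21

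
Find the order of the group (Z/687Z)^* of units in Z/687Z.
|(Z/687Z)^*| = 456

(Z/687Z)^* consists of the classes a with gcd(a, 687) = 1, so its order is φ(687). φ is multiplicative, with φ(p^e) = p^e − p^(e−1). Factorise 687 = 3 · 229. Then
  φ(687) = (3 − 1) · (229 − 1) = 2 · 228 = 456.
Thus |(Z/687Z)^*| = 456.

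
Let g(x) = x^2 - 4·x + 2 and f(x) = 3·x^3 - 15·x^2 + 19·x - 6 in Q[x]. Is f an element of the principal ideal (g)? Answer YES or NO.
In Q[x] the ideal (g) consists of all multiples of g, so f ∈ (g) iff g | f, i.e. iff the remainder of f on division by g is 0. Divide f by g (g is monic, so eliminate the leading term of the running remainder at each step):
  leading term 3·x^3: subtract (3·x)·g(x) = 3·x^3 - 12·x^2 + 6·x, leaving -3·x^2 + 13·x - 6
  leading term -3·x^2: subtract (-3)·g(x) = -3·x^2 + 12·x - 6, leaving x
The remainder r(x) = x ≠ 0 (and deg r < deg g), so g ∤ f, i.e. f ∉ (g).

Final answer: NO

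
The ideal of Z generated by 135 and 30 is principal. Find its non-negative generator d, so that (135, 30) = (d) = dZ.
In the PID Z, (a, b) is generated by gcd(a, b). Compute gcd(135, 30) with the extended Euclidean algorithm, tracking rows (r, s, t) with s·135 + t·30 = r:
  row A: (135, 1, 0)   [1·135 + 0·30 = 135]
  row B: (30, 0, 1)   [0·135 + 1·30 = 30]
  135 = 4·30 + 15   → row C = row A − 4·row B = (15, 1, −4)   [check: 1·135 − 4·30 = 15]
  30 = 2·15 + 0   → remainder 0, stop. gcd = 15 (last nonzero row C).
So gcd(135, 30) = 15, with Bézout identity 1·135 − 4·30 = 15. Containment (⊇): the Bézout identity exhibits 15 as an element of (135, 30), giving (15) ⊆ (135, 30). Containment (⊆): since 15 | 135 and 15 | 30 (135 = 15·9, 30 = 15·2), every Z-linear combination of 135 and 30 is divisible by 15, so (135, 30) ⊆ (15). Therefore (135, 30) = (15), d = 15.

Final answer: (135, 30) = (15); d = 15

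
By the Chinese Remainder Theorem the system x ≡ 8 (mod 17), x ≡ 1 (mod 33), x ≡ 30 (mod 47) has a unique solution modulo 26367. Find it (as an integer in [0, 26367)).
x ≡ 12673 (mod 26367); the representative in [0, 26367) is 12673

The moduli 17, 33, 47 are pairwise coprime, so by the CRT there is a unique solution mod 17·33·47 = 26367.
Solve by successive substitution. Start with x ≡ 8 (mod 17).
  Combine with x ≡ 1 (mod 33): write x = 8 + 17·t and require 8 + 17·t ≡ 1 (mod 33), i.e. 17·t ≡ 1 − 8 ≡ 26 (mod 33). Since 17^(−1) ≡ 2 (mod 33), t ≡ 2·26 ≡ 19 (mod 33). So x ≡ 8 + 17·19 = 331 (mod 561).
  Combine with x ≡ 30 (mod 47): write x = 331 + 561·t and require 331 + 561·t ≡ 30 (mod 47), i.e. 561·t ≡ 30 − 331 ≡ 28 (mod 47). Since 561^(−1) ≡ 31 (mod 47) (561 ≡ 44 (mod 47)), t ≡ 31·28 ≡ 22 (mod 47). So x ≡ 331 + 561·22 = 12673 (mod 26367).
Unique solution in [0, 26367): x = 12673.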